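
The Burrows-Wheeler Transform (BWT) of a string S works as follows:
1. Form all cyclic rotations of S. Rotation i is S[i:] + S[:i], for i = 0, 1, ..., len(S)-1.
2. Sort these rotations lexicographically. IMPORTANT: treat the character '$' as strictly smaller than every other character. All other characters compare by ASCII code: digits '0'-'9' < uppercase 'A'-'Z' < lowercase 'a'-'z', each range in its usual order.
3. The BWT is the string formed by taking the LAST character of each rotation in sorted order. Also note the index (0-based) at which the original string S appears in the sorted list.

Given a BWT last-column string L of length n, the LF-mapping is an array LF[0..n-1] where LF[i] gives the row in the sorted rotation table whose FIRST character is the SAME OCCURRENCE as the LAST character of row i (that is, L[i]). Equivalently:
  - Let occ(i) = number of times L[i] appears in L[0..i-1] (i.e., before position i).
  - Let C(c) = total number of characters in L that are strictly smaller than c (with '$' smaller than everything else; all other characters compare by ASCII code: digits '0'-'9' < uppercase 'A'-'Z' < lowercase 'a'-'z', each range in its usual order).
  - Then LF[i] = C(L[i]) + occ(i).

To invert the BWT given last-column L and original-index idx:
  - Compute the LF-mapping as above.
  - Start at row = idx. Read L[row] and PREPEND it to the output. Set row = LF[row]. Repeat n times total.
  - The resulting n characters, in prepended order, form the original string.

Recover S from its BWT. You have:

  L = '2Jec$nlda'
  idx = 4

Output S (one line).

LF mapping: 1 2 6 4 0 8 7 5 3
Walk LF starting at row 4, prepending L[row]:
  step 1: row=4, L[4]='$', prepend. Next row=LF[4]=0
  step 2: row=0, L[0]='2', prepend. Next row=LF[0]=1
  step 3: row=1, L[1]='J', prepend. Next row=LF[1]=2
  step 4: row=2, L[2]='e', prepend. Next row=LF[2]=6
  step 5: row=6, L[6]='l', prepend. Next row=LF[6]=7
  step 6: row=7, L[7]='d', prepend. Next row=LF[7]=5
  step 7: row=5, L[5]='n', prepend. Next row=LF[5]=8
  step 8: row=8, L[8]='a', prepend. Next row=LF[8]=3
  step 9: row=3, L[3]='c', prepend. Next row=LF[3]=4
Reversed output: candleJ2$

Answer: candleJ2$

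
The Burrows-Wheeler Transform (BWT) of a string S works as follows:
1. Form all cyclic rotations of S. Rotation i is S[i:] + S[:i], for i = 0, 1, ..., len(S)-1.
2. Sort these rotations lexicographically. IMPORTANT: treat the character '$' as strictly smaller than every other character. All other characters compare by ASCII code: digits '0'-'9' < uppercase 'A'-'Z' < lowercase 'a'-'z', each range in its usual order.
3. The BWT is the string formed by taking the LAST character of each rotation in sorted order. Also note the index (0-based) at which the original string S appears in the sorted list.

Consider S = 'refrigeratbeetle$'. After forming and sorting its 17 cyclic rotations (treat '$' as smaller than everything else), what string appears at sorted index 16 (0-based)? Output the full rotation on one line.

All 17 rotations (rotation i = S[i:]+S[:i]):
  rot[0] = refrigeratbeetle$
  rot[1] = efrigeratbeetle$r
  rot[2] = frigeratbeetle$re
  rot[3] = rigeratbeetle$ref
  rot[4] = igeratbeetle$refr
  rot[5] = geratbeetle$refri
  rot[6] = eratbeetle$refrig
  rot[7] = ratbeetle$refrige
  rot[8] = atbeetle$refriger
  rot[9] = tbeetle$refrigera
  rot[10] = beetle$refrigerat
  rot[11] = eetle$refrigeratb
  rot[12] = etle$refrigeratbe
  rot[13] = tle$refrigeratbee
  rot[14] = le$refrigeratbeet
  rot[15] = e$refrigeratbeetl
  rot[16] = $refrigeratbeetle
Sorted (with $ < everything):
  sorted[0] = $refrigeratbeetle
  sorted[1] = atbeetle$refriger
  sorted[2] = beetle$refrigerat
  sorted[3] = e$refrigeratbeetl
  sorted[4] = eetle$refrigeratb
  sorted[5] = efrigeratbeetle$r
  sorted[6] = eratbeetle$refrig
  sorted[7] = etle$refrigeratbe
  sorted[8] = frigeratbeetle$re
  sorted[9] = geratbeetle$refri
  sorted[10] = igeratbeetle$refr
  sorted[11] = le$refrigeratbeet
  sorted[12] = ratbeetle$refrige
  sorted[13] = refrigeratbeetle$
  sorted[14] = rigeratbeetle$ref
  sorted[15] = tbeetle$refrigera
  sorted[16] = tle$refrigeratbee
sorted[16] = tle$refrigeratbee

Answer: tle$refrigeratbee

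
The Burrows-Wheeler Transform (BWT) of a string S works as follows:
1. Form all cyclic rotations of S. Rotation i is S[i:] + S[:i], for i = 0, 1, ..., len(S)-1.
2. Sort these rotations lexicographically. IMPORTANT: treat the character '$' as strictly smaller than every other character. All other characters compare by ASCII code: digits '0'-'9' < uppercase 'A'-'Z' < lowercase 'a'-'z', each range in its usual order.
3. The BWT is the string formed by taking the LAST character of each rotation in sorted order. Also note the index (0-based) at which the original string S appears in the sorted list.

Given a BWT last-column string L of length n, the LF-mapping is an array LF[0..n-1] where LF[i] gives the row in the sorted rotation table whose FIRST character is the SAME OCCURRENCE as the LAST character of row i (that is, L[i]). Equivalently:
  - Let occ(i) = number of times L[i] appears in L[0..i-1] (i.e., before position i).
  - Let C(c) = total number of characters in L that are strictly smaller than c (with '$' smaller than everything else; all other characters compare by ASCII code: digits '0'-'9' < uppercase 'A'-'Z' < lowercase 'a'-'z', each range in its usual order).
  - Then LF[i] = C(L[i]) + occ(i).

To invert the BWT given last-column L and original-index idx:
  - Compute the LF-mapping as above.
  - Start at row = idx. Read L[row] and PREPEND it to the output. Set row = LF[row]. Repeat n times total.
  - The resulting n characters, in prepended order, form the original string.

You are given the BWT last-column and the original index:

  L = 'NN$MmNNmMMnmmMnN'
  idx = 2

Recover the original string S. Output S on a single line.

Answer: MNNMMNnnmMmmmNN$

Derivation:
LF mapping: 5 6 0 1 10 7 8 11 2 3 14 12 13 4 15 9
Walk LF starting at row 2, prepending L[row]:
  step 1: row=2, L[2]='$', prepend. Next row=LF[2]=0
  step 2: row=0, L[0]='N', prepend. Next row=LF[0]=5
  step 3: row=5, L[5]='N', prepend. Next row=LF[5]=7
  step 4: row=7, L[7]='m', prepend. Next row=LF[7]=11
  step 5: row=11, L[11]='m', prepend. Next row=LF[11]=12
  step 6: row=12, L[12]='m', prepend. Next row=LF[12]=13
  step 7: row=13, L[13]='M', prepend. Next row=LF[13]=4
  step 8: row=4, L[4]='m', prepend. Next row=LF[4]=10
  step 9: row=10, L[10]='n', prepend. Next row=LF[10]=14
  step 10: row=14, L[14]='n', prepend. Next row=LF[14]=15
  step 11: row=15, L[15]='N', prepend. Next row=LF[15]=9
  step 12: row=9, L[9]='M', prepend. Next row=LF[9]=3
  step 13: row=3, L[3]='M', prepend. Next row=LF[3]=1
  step 14: row=1, L[1]='N', prepend. Next row=LF[1]=6
  step 15: row=6, L[6]='N', prepend. Next row=LF[6]=8
  step 16: row=8, L[8]='M', prepend. Next row=LF[8]=2
Reversed output: MNNMMNnnmMmmmNN$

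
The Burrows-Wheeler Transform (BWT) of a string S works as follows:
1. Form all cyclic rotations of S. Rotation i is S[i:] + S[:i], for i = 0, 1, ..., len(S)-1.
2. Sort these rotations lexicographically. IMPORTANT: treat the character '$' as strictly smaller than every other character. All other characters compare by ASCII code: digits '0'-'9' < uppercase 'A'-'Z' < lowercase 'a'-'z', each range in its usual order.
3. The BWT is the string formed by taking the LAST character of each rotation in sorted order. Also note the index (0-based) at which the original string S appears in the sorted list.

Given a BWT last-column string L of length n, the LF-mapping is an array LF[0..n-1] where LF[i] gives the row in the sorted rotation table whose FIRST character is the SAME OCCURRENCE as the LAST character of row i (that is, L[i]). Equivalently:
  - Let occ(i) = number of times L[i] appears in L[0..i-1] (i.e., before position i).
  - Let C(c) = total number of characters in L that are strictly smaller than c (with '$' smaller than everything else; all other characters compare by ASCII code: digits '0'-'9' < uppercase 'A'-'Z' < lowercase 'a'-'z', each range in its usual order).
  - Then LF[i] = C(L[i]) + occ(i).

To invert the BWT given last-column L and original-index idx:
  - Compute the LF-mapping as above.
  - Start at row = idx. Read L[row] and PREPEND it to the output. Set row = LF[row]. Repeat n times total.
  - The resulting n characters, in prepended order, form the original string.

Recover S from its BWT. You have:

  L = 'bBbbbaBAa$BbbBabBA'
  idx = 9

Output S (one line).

LF mapping: 11 3 12 13 14 8 4 1 9 0 5 15 16 6 10 17 7 2
Walk LF starting at row 9, prepending L[row]:
  step 1: row=9, L[9]='$', prepend. Next row=LF[9]=0
  step 2: row=0, L[0]='b', prepend. Next row=LF[0]=11
  step 3: row=11, L[11]='b', prepend. Next row=LF[11]=15
  step 4: row=15, L[15]='b', prepend. Next row=LF[15]=17
  step 5: row=17, L[17]='A', prepend. Next row=LF[17]=2
  step 6: row=2, L[2]='b', prepend. Next row=LF[2]=12
  step 7: row=12, L[12]='b', prepend. Next row=LF[12]=16
  step 8: row=16, L[16]='B', prepend. Next row=LF[16]=7
  step 9: row=7, L[7]='A', prepend. Next row=LF[7]=1
  step 10: row=1, L[1]='B', prepend. Next row=LF[1]=3
  step 11: row=3, L[3]='b', prepend. Next row=LF[3]=13
  step 12: row=13, L[13]='B', prepend. Next row=LF[13]=6
  step 13: row=6, L[6]='B', prepend. Next row=LF[6]=4
  step 14: row=4, L[4]='b', prepend. Next row=LF[4]=14
  step 15: row=14, L[14]='a', prepend. Next row=LF[14]=10
  step 16: row=10, L[10]='B', prepend. Next row=LF[10]=5
  step 17: row=5, L[5]='a', prepend. Next row=LF[5]=8
  step 18: row=8, L[8]='a', prepend. Next row=LF[8]=9
Reversed output: aaBabBBbBABbbAbbb$

Answer: aaBabBBbBABbbAbbb$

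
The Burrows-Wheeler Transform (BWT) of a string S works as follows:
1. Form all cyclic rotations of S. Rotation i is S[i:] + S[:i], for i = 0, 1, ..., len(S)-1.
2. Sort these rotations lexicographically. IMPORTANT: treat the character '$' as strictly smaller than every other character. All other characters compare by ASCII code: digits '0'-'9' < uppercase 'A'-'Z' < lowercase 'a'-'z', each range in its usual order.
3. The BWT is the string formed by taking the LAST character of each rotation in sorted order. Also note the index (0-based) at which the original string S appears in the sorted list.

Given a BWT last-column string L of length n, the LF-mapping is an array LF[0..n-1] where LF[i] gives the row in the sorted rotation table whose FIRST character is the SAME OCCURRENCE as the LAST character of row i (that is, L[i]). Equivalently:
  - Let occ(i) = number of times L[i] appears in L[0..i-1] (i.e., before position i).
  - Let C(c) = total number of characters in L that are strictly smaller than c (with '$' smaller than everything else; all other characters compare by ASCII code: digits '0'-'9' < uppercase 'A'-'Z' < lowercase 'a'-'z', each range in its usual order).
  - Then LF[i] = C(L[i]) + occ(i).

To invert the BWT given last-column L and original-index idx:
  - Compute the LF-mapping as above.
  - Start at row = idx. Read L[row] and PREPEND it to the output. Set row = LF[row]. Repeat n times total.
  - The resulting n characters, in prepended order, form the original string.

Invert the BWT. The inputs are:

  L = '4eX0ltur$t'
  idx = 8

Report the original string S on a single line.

Answer: turtle0X4$

Derivation:
LF mapping: 2 4 3 1 5 7 9 6 0 8
Walk LF starting at row 8, prepending L[row]:
  step 1: row=8, L[8]='$', prepend. Next row=LF[8]=0
  step 2: row=0, L[0]='4', prepend. Next row=LF[0]=2
  step 3: row=2, L[2]='X', prepend. Next row=LF[2]=3
  step 4: row=3, L[3]='0', prepend. Next row=LF[3]=1
  step 5: row=1, L[1]='e', prepend. Next row=LF[1]=4
  step 6: row=4, L[4]='l', prepend. Next row=LF[4]=5
  step 7: row=5, L[5]='t', prepend. Next row=LF[5]=7
  step 8: row=7, L[7]='r', prepend. Next row=LF[7]=6
  step 9: row=6, L[6]='u', prepend. Next row=LF[6]=9
  step 10: row=9, L[9]='t', prepend. Next row=LF[9]=8
Reversed output: turtle0X4$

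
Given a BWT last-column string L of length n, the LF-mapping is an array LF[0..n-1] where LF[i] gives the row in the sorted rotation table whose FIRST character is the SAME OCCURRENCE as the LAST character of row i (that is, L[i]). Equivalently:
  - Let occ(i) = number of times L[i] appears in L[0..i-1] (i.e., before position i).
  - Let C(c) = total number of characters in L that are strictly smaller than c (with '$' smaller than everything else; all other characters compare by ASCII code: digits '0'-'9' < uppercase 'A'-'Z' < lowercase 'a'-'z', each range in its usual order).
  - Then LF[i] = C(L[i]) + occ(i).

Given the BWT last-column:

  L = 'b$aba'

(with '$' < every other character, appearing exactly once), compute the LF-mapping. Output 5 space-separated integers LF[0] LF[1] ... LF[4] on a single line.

Char counts: '$':1, 'a':2, 'b':2
C (first-col start): C('$')=0, C('a')=1, C('b')=3
L[0]='b': occ=0, LF[0]=C('b')+0=3+0=3
L[1]='$': occ=0, LF[1]=C('$')+0=0+0=0
L[2]='a': occ=0, LF[2]=C('a')+0=1+0=1
L[3]='b': occ=1, LF[3]=C('b')+1=3+1=4
L[4]='a': occ=1, LF[4]=C('a')+1=1+1=2

Answer: 3 0 1 4 2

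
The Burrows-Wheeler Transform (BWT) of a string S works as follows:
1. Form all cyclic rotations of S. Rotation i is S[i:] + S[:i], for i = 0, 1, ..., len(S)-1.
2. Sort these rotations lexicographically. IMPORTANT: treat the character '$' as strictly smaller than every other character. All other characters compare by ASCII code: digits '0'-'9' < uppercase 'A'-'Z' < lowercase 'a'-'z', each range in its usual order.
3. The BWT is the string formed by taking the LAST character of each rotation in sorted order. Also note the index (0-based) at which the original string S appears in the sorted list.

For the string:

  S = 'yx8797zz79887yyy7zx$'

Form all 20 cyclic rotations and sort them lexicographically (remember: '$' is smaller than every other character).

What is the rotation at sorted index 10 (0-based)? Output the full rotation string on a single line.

All 20 rotations (rotation i = S[i:]+S[:i]):
  rot[0] = yx8797zz79887yyy7zx$
  rot[1] = x8797zz79887yyy7zx$y
  rot[2] = 8797zz79887yyy7zx$yx
  rot[3] = 797zz79887yyy7zx$yx8
  rot[4] = 97zz79887yyy7zx$yx87
  rot[5] = 7zz79887yyy7zx$yx879
  rot[6] = zz79887yyy7zx$yx8797
  rot[7] = z79887yyy7zx$yx8797z
  rot[8] = 79887yyy7zx$yx8797zz
  rot[9] = 9887yyy7zx$yx8797zz7
  rot[10] = 887yyy7zx$yx8797zz79
  rot[11] = 87yyy7zx$yx8797zz798
  rot[12] = 7yyy7zx$yx8797zz7988
  rot[13] = yyy7zx$yx8797zz79887
  rot[14] = yy7zx$yx8797zz79887y
  rot[15] = y7zx$yx8797zz79887yy
  rot[16] = 7zx$yx8797zz79887yyy
  rot[17] = zx$yx8797zz79887yyy7
  rot[18] = x$yx8797zz79887yyy7z
  rot[19] = $yx8797zz79887yyy7zx
Sorted (with $ < everything):
  sorted[0] = $yx8797zz79887yyy7zx
  sorted[1] = 797zz79887yyy7zx$yx8
  sorted[2] = 79887yyy7zx$yx8797zz
  sorted[3] = 7yyy7zx$yx8797zz7988
  sorted[4] = 7zx$yx8797zz79887yyy
  sorted[5] = 7zz79887yyy7zx$yx879
  sorted[6] = 8797zz79887yyy7zx$yx
  sorted[7] = 87yyy7zx$yx8797zz798
  sorted[8] = 887yyy7zx$yx8797zz79
  sorted[9] = 97zz79887yyy7zx$yx87
  sorted[10] = 9887yyy7zx$yx8797zz7
  sorted[11] = x$yx8797zz79887yyy7z
  sorted[12] = x8797zz79887yyy7zx$y
  sorted[13] = y7zx$yx8797zz79887yy
  sorted[14] = yx8797zz79887yyy7zx$
  sorted[15] = yy7zx$yx8797zz79887y
  sorted[16] = yyy7zx$yx8797zz79887
  sorted[17] = z79887yyy7zx$yx8797z
  sorted[18] = zx$yx8797zz79887yyy7
  sorted[19] = zz79887yyy7zx$yx8797
sorted[10] = 9887yyy7zx$yx8797zz7

Answer: 9887yyy7zx$yx8797zz7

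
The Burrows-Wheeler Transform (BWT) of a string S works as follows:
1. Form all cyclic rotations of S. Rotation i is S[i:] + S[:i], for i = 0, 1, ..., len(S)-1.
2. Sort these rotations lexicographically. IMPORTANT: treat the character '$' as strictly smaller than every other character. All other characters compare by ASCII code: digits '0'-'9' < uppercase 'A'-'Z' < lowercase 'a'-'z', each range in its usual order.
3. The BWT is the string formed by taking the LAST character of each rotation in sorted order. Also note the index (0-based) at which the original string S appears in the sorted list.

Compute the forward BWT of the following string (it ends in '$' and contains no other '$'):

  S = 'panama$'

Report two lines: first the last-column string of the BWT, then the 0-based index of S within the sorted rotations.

Answer: amnpaa$
6

Derivation:
All 7 rotations (rotation i = S[i:]+S[:i]):
  rot[0] = panama$
  rot[1] = anama$p
  rot[2] = nama$pa
  rot[3] = ama$pan
  rot[4] = ma$pana
  rot[5] = a$panam
  rot[6] = $panama
Sorted (with $ < everything):
  sorted[0] = $panama  (last char: 'a')
  sorted[1] = a$panam  (last char: 'm')
  sorted[2] = ama$pan  (last char: 'n')
  sorted[3] = anama$p  (last char: 'p')
  sorted[4] = ma$pana  (last char: 'a')
  sorted[5] = nama$pa  (last char: 'a')
  sorted[6] = panama$  (last char: '$')
Last column: amnpaa$
Original string S is at sorted index 6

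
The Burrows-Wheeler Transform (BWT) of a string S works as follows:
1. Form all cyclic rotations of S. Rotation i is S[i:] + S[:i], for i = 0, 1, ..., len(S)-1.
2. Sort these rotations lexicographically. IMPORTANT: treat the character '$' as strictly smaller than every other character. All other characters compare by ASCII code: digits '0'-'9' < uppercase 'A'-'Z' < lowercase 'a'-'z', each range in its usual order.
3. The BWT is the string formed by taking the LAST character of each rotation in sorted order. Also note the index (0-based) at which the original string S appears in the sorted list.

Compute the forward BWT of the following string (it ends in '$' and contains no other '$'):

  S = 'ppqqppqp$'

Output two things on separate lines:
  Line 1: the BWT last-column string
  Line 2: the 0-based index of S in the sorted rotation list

Answer: pqq$pppqp
3

Derivation:
All 9 rotations (rotation i = S[i:]+S[:i]):
  rot[0] = ppqqppqp$
  rot[1] = pqqppqp$p
  rot[2] = qqppqp$pp
  rot[3] = qppqp$ppq
  rot[4] = ppqp$ppqq
  rot[5] = pqp$ppqqp
  rot[6] = qp$ppqqpp
  rot[7] = p$ppqqppq
  rot[8] = $ppqqppqp
Sorted (with $ < everything):
  sorted[0] = $ppqqppqp  (last char: 'p')
  sorted[1] = p$ppqqppq  (last char: 'q')
  sorted[2] = ppqp$ppqq  (last char: 'q')
  sorted[3] = ppqqppqp$  (last char: '$')
  sorted[4] = pqp$ppqqp  (last char: 'p')
  sorted[5] = pqqppqp$p  (last char: 'p')
  sorted[6] = qp$ppqqpp  (last char: 'p')
  sorted[7] = qppqp$ppq  (last char: 'q')
  sorted[8] = qqppqp$pp  (last char: 'p')
Last column: pqq$pppqp
Original string S is at sorted index 3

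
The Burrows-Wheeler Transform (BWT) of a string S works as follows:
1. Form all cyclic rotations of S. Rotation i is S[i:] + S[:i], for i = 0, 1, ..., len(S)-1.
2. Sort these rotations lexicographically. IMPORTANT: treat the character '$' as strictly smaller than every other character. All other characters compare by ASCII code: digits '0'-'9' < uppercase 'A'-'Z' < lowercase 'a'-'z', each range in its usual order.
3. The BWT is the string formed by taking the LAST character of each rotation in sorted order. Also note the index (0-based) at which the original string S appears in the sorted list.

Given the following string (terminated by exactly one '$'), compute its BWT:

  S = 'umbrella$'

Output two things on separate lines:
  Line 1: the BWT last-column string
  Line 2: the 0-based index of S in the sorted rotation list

All 9 rotations (rotation i = S[i:]+S[:i]):
  rot[0] = umbrella$
  rot[1] = mbrella$u
  rot[2] = brella$um
  rot[3] = rella$umb
  rot[4] = ella$umbr
  rot[5] = lla$umbre
  rot[6] = la$umbrel
  rot[7] = a$umbrell
  rot[8] = $umbrella
Sorted (with $ < everything):
  sorted[0] = $umbrella  (last char: 'a')
  sorted[1] = a$umbrell  (last char: 'l')
  sorted[2] = brella$um  (last char: 'm')
  sorted[3] = ella$umbr  (last char: 'r')
  sorted[4] = la$umbrel  (last char: 'l')
  sorted[5] = lla$umbre  (last char: 'e')
  sorted[6] = mbrella$u  (last char: 'u')
  sorted[7] = rella$umb  (last char: 'b')
  sorted[8] = umbrella$  (last char: '$')
Last column: almrleub$
Original string S is at sorted index 8

Answer: almrleub$
8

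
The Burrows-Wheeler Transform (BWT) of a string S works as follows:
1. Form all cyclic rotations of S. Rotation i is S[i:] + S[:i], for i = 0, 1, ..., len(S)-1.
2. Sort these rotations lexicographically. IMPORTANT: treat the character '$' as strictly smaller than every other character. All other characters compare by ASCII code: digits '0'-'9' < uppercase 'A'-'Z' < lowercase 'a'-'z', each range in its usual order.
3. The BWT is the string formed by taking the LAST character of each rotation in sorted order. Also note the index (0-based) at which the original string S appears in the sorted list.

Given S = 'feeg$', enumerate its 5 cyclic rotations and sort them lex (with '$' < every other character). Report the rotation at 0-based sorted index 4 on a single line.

All 5 rotations (rotation i = S[i:]+S[:i]):
  rot[0] = feeg$
  rot[1] = eeg$f
  rot[2] = eg$fe
  rot[3] = g$fee
  rot[4] = $feeg
Sorted (with $ < everything):
  sorted[0] = $feeg
  sorted[1] = eeg$f
  sorted[2] = eg$fe
  sorted[3] = feeg$
  sorted[4] = g$fee
sorted[4] = g$fee

Answer: g$fee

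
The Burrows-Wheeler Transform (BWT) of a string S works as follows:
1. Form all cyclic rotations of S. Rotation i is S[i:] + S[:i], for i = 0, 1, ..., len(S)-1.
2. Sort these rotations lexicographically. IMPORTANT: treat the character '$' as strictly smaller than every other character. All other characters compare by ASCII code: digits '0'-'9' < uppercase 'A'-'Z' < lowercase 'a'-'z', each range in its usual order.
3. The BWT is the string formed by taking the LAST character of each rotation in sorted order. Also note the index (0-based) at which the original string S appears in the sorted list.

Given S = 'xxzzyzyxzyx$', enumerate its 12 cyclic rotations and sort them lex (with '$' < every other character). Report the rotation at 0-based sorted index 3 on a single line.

Answer: xzyx$xxzzyzy

Derivation:
All 12 rotations (rotation i = S[i:]+S[:i]):
  rot[0] = xxzzyzyxzyx$
  rot[1] = xzzyzyxzyx$x
  rot[2] = zzyzyxzyx$xx
  rot[3] = zyzyxzyx$xxz
  rot[4] = yzyxzyx$xxzz
  rot[5] = zyxzyx$xxzzy
  rot[6] = yxzyx$xxzzyz
  rot[7] = xzyx$xxzzyzy
  rot[8] = zyx$xxzzyzyx
  rot[9] = yx$xxzzyzyxz
  rot[10] = x$xxzzyzyxzy
  rot[11] = $xxzzyzyxzyx
Sorted (with $ < everything):
  sorted[0] = $xxzzyzyxzyx
  sorted[1] = x$xxzzyzyxzy
  sorted[2] = xxzzyzyxzyx$
  sorted[3] = xzyx$xxzzyzy
  sorted[4] = xzzyzyxzyx$x
  sorted[5] = yx$xxzzyzyxz
  sorted[6] = yxzyx$xxzzyz
  sorted[7] = yzyxzyx$xxzz
  sorted[8] = zyx$xxzzyzyx
  sorted[9] = zyxzyx$xxzzy
  sorted[10] = zyzyxzyx$xxz
  sorted[11] = zzyzyxzyx$xx
sorted[3] = xzyx$xxzzyzy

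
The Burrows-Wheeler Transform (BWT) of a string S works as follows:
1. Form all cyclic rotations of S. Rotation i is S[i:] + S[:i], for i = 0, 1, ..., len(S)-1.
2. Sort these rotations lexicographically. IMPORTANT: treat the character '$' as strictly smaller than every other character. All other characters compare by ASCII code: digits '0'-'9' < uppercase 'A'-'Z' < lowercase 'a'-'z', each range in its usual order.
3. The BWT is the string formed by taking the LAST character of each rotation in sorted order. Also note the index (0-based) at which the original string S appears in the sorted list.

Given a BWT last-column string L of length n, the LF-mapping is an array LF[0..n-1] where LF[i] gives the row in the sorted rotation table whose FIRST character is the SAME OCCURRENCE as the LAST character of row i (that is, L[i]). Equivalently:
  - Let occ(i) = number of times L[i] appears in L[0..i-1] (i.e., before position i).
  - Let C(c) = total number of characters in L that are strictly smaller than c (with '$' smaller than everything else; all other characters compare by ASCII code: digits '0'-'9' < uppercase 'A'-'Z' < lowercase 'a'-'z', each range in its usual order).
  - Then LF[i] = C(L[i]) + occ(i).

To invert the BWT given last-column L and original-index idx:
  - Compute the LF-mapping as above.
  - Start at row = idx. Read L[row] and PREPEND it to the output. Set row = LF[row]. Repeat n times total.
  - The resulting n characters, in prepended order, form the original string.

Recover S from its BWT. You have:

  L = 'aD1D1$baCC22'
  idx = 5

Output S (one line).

LF mapping: 9 7 1 8 2 0 11 10 5 6 3 4
Walk LF starting at row 5, prepending L[row]:
  step 1: row=5, L[5]='$', prepend. Next row=LF[5]=0
  step 2: row=0, L[0]='a', prepend. Next row=LF[0]=9
  step 3: row=9, L[9]='C', prepend. Next row=LF[9]=6
  step 4: row=6, L[6]='b', prepend. Next row=LF[6]=11
  step 5: row=11, L[11]='2', prepend. Next row=LF[11]=4
  step 6: row=4, L[4]='1', prepend. Next row=LF[4]=2
  step 7: row=2, L[2]='1', prepend. Next row=LF[2]=1
  step 8: row=1, L[1]='D', prepend. Next row=LF[1]=7
  step 9: row=7, L[7]='a', prepend. Next row=LF[7]=10
  step 10: row=10, L[10]='2', prepend. Next row=LF[10]=3
  step 11: row=3, L[3]='D', prepend. Next row=LF[3]=8
  step 12: row=8, L[8]='C', prepend. Next row=LF[8]=5
Reversed output: CD2aD112bCa$

Answer: CD2aD112bCa$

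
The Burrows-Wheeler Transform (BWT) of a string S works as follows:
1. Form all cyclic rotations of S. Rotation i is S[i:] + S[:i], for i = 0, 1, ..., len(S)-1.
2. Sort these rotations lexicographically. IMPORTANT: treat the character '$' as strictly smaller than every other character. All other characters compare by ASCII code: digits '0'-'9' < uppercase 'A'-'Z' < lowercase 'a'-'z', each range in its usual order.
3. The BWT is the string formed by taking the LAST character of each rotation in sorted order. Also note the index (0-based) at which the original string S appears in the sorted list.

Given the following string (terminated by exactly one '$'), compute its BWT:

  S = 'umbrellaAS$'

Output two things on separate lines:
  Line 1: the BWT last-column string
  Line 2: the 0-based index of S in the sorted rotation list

All 11 rotations (rotation i = S[i:]+S[:i]):
  rot[0] = umbrellaAS$
  rot[1] = mbrellaAS$u
  rot[2] = brellaAS$um
  rot[3] = rellaAS$umb
  rot[4] = ellaAS$umbr
  rot[5] = llaAS$umbre
  rot[6] = laAS$umbrel
  rot[7] = aAS$umbrell
  rot[8] = AS$umbrella
  rot[9] = S$umbrellaA
  rot[10] = $umbrellaAS
Sorted (with $ < everything):
  sorted[0] = $umbrellaAS  (last char: 'S')
  sorted[1] = AS$umbrella  (last char: 'a')
  sorted[2] = S$umbrellaA  (last char: 'A')
  sorted[3] = aAS$umbrell  (last char: 'l')
  sorted[4] = brellaAS$um  (last char: 'm')
  sorted[5] = ellaAS$umbr  (last char: 'r')
  sorted[6] = laAS$umbrel  (last char: 'l')
  sorted[7] = llaAS$umbre  (last char: 'e')
  sorted[8] = mbrellaAS$u  (last char: 'u')
  sorted[9] = rellaAS$umb  (last char: 'b')
  sorted[10] = umbrellaAS$  (last char: '$')
Last column: SaAlmrleub$
Original string S is at sorted index 10

Answer: SaAlmrleub$
10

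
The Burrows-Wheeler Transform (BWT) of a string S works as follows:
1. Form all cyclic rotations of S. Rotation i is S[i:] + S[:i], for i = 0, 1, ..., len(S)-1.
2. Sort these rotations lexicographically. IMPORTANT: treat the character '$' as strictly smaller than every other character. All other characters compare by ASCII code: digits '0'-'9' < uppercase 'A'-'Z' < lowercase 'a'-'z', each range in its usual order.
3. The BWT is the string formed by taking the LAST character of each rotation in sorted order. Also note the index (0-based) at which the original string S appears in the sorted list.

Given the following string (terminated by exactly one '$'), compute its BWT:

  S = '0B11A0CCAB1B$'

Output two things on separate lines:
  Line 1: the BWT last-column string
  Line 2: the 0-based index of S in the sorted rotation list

All 13 rotations (rotation i = S[i:]+S[:i]):
  rot[0] = 0B11A0CCAB1B$
  rot[1] = B11A0CCAB1B$0
  rot[2] = 11A0CCAB1B$0B
  rot[3] = 1A0CCAB1B$0B1
  rot[4] = A0CCAB1B$0B11
  rot[5] = 0CCAB1B$0B11A
  rot[6] = CCAB1B$0B11A0
  rot[7] = CAB1B$0B11A0C
  rot[8] = AB1B$0B11A0CC
  rot[9] = B1B$0B11A0CCA
  rot[10] = 1B$0B11A0CCAB
  rot[11] = B$0B11A0CCAB1
  rot[12] = $0B11A0CCAB1B
Sorted (with $ < everything):
  sorted[0] = $0B11A0CCAB1B  (last char: 'B')
  sorted[1] = 0B11A0CCAB1B$  (last char: '$')
  sorted[2] = 0CCAB1B$0B11A  (last char: 'A')
  sorted[3] = 11A0CCAB1B$0B  (last char: 'B')
  sorted[4] = 1A0CCAB1B$0B1  (last char: '1')
  sorted[5] = 1B$0B11A0CCAB  (last char: 'B')
  sorted[6] = A0CCAB1B$0B11  (last char: '1')
  sorted[7] = AB1B$0B11A0CC  (last char: 'C')
  sorted[8] = B$0B11A0CCAB1  (last char: '1')
  sorted[9] = B11A0CCAB1B$0  (last char: '0')
  sorted[10] = B1B$0B11A0CCA  (last char: 'A')
  sorted[11] = CAB1B$0B11A0C  (last char: 'C')
  sorted[12] = CCAB1B$0B11A0  (last char: '0')
Last column: B$AB1B1C10AC0
Original string S is at sorted index 1

Answer: B$AB1B1C10AC0
1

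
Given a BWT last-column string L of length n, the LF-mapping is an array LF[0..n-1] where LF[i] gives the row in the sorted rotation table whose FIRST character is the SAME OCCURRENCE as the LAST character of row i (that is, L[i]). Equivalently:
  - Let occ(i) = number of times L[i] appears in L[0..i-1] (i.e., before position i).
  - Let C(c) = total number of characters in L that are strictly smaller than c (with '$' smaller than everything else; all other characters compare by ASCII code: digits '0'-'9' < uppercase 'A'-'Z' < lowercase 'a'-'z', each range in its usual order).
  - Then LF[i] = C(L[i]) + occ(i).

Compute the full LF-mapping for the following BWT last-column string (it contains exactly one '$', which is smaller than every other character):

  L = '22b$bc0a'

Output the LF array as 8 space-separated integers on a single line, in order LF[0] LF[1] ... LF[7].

Answer: 2 3 5 0 6 7 1 4

Derivation:
Char counts: '$':1, '0':1, '2':2, 'a':1, 'b':2, 'c':1
C (first-col start): C('$')=0, C('0')=1, C('2')=2, C('a')=4, C('b')=5, C('c')=7
L[0]='2': occ=0, LF[0]=C('2')+0=2+0=2
L[1]='2': occ=1, LF[1]=C('2')+1=2+1=3
L[2]='b': occ=0, LF[2]=C('b')+0=5+0=5
L[3]='$': occ=0, LF[3]=C('$')+0=0+0=0
L[4]='b': occ=1, LF[4]=C('b')+1=5+1=6
L[5]='c': occ=0, LF[5]=C('c')+0=7+0=7
L[6]='0': occ=0, LF[6]=C('0')+0=1+0=1
L[7]='a': occ=0, LF[7]=C('a')+0=4+0=4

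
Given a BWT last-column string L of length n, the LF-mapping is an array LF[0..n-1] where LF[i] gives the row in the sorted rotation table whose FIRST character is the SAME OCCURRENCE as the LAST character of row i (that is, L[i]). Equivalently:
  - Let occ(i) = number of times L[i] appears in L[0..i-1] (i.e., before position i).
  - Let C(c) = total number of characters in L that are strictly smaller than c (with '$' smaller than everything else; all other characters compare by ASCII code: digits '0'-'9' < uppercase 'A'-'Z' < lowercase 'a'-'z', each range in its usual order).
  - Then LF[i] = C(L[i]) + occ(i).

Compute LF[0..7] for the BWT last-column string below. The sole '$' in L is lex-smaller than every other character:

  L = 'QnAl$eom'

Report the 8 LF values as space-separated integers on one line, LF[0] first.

Char counts: '$':1, 'A':1, 'Q':1, 'e':1, 'l':1, 'm':1, 'n':1, 'o':1
C (first-col start): C('$')=0, C('A')=1, C('Q')=2, C('e')=3, C('l')=4, C('m')=5, C('n')=6, C('o')=7
L[0]='Q': occ=0, LF[0]=C('Q')+0=2+0=2
L[1]='n': occ=0, LF[1]=C('n')+0=6+0=6
L[2]='A': occ=0, LF[2]=C('A')+0=1+0=1
L[3]='l': occ=0, LF[3]=C('l')+0=4+0=4
L[4]='$': occ=0, LF[4]=C('$')+0=0+0=0
L[5]='e': occ=0, LF[5]=C('e')+0=3+0=3
L[6]='o': occ=0, LF[6]=C('o')+0=7+0=7
L[7]='m': occ=0, LF[7]=C('m')+0=5+0=5

Answer: 2 6 1 4 0 3 7 5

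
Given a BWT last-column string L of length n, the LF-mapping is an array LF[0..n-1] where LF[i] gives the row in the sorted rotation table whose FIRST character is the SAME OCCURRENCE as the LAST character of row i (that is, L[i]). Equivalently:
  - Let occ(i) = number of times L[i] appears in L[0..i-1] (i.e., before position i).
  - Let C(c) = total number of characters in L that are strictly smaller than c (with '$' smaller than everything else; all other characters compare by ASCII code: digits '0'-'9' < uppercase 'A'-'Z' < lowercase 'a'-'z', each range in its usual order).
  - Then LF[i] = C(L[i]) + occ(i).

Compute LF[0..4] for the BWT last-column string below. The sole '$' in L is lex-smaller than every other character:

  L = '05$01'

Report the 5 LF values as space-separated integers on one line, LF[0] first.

Answer: 1 4 0 2 3

Derivation:
Char counts: '$':1, '0':2, '1':1, '5':1
C (first-col start): C('$')=0, C('0')=1, C('1')=3, C('5')=4
L[0]='0': occ=0, LF[0]=C('0')+0=1+0=1
L[1]='5': occ=0, LF[1]=C('5')+0=4+0=4
L[2]='$': occ=0, LF[2]=C('$')+0=0+0=0
L[3]='0': occ=1, LF[3]=C('0')+1=1+1=2
L[4]='1': occ=0, LF[4]=C('1')+0=3+0=3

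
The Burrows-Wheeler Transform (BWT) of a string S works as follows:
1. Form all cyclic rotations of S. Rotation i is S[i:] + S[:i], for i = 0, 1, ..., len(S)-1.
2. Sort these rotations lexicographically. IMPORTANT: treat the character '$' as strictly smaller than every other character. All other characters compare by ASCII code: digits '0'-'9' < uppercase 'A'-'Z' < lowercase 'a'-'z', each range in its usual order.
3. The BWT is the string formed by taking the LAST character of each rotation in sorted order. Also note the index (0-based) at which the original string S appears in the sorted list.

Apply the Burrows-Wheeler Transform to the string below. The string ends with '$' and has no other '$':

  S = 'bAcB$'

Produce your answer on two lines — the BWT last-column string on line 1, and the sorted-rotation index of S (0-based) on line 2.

All 5 rotations (rotation i = S[i:]+S[:i]):
  rot[0] = bAcB$
  rot[1] = AcB$b
  rot[2] = cB$bA
  rot[3] = B$bAc
  rot[4] = $bAcB
Sorted (with $ < everything):
  sorted[0] = $bAcB  (last char: 'B')
  sorted[1] = AcB$b  (last char: 'b')
  sorted[2] = B$bAc  (last char: 'c')
  sorted[3] = bAcB$  (last char: '$')
  sorted[4] = cB$bA  (last char: 'A')
Last column: Bbc$A
Original string S is at sorted index 3

Answer: Bbc$A
3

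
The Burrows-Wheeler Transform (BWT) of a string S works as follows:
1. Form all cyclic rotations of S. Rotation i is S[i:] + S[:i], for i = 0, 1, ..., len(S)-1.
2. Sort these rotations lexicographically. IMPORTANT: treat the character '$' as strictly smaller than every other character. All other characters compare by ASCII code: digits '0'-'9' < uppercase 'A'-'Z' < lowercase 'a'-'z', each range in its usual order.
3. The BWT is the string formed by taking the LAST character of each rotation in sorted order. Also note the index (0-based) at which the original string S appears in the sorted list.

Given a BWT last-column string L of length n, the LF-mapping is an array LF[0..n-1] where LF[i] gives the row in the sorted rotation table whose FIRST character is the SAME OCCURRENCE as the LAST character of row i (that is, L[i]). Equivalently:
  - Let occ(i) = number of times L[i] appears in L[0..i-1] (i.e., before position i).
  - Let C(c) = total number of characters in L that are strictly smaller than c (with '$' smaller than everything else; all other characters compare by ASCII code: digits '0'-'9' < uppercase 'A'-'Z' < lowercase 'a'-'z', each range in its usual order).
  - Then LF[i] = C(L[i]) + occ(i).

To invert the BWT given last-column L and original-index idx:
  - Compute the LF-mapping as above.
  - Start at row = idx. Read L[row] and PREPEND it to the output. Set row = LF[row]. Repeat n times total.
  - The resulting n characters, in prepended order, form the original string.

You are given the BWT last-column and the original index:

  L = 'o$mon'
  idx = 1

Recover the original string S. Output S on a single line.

LF mapping: 3 0 1 4 2
Walk LF starting at row 1, prepending L[row]:
  step 1: row=1, L[1]='$', prepend. Next row=LF[1]=0
  step 2: row=0, L[0]='o', prepend. Next row=LF[0]=3
  step 3: row=3, L[3]='o', prepend. Next row=LF[3]=4
  step 4: row=4, L[4]='n', prepend. Next row=LF[4]=2
  step 5: row=2, L[2]='m', prepend. Next row=LF[2]=1
Reversed output: mnoo$

Answer: mnoo$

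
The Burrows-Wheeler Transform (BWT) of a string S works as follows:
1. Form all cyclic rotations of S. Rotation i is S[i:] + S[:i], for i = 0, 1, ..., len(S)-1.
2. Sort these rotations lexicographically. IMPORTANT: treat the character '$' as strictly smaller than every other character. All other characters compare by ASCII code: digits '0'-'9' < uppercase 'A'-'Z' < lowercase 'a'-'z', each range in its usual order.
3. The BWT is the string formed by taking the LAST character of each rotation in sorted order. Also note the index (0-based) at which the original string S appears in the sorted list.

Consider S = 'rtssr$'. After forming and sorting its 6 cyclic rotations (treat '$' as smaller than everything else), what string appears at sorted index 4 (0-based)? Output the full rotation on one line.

All 6 rotations (rotation i = S[i:]+S[:i]):
  rot[0] = rtssr$
  rot[1] = tssr$r
  rot[2] = ssr$rt
  rot[3] = sr$rts
  rot[4] = r$rtss
  rot[5] = $rtssr
Sorted (with $ < everything):
  sorted[0] = $rtssr
  sorted[1] = r$rtss
  sorted[2] = rtssr$
  sorted[3] = sr$rts
  sorted[4] = ssr$rt
  sorted[5] = tssr$r
sorted[4] = ssr$rt

Answer: ssr$rt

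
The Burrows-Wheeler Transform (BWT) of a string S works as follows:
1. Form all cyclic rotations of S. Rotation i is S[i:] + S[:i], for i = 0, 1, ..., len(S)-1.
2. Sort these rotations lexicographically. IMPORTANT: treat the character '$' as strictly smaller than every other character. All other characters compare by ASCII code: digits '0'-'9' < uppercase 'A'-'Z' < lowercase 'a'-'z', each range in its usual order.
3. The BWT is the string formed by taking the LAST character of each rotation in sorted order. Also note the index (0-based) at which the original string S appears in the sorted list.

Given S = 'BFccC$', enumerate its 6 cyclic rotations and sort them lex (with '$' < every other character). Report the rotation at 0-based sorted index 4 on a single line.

Answer: cC$BFc

Derivation:
All 6 rotations (rotation i = S[i:]+S[:i]):
  rot[0] = BFccC$
  rot[1] = FccC$B
  rot[2] = ccC$BF
  rot[3] = cC$BFc
  rot[4] = C$BFcc
  rot[5] = $BFccC
Sorted (with $ < everything):
  sorted[0] = $BFccC
  sorted[1] = BFccC$
  sorted[2] = C$BFcc
  sorted[3] = FccC$B
  sorted[4] = cC$BFc
  sorted[5] = ccC$BF
sorted[4] = cC$BFc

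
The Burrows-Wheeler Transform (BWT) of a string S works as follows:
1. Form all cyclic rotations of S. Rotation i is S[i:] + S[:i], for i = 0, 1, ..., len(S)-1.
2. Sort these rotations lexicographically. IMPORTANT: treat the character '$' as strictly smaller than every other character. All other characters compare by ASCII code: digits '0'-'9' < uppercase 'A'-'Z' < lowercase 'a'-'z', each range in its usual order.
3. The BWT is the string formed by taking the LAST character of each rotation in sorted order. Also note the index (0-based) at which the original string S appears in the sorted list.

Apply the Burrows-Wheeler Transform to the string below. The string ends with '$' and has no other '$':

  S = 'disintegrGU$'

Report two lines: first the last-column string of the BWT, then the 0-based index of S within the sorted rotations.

Answer: UrG$tesdigin
3

Derivation:
All 12 rotations (rotation i = S[i:]+S[:i]):
  rot[0] = disintegrGU$
  rot[1] = isintegrGU$d
  rot[2] = sintegrGU$di
  rot[3] = integrGU$dis
  rot[4] = ntegrGU$disi
  rot[5] = tegrGU$disin
  rot[6] = egrGU$disint
  rot[7] = grGU$disinte
  rot[8] = rGU$disinteg
  rot[9] = GU$disintegr
  rot[10] = U$disintegrG
  rot[11] = $disintegrGU
Sorted (with $ < everything):
  sorted[0] = $disintegrGU  (last char: 'U')
  sorted[1] = GU$disintegr  (last char: 'r')
  sorted[2] = U$disintegrG  (last char: 'G')
  sorted[3] = disintegrGU$  (last char: '$')
  sorted[4] = egrGU$disint  (last char: 't')
  sorted[5] = grGU$disinte  (last char: 'e')
  sorted[6] = integrGU$dis  (last char: 's')
  sorted[7] = isintegrGU$d  (last char: 'd')
  sorted[8] = ntegrGU$disi  (last char: 'i')
  sorted[9] = rGU$disinteg  (last char: 'g')
  sorted[10] = sintegrGU$di  (last char: 'i')
  sorted[11] = tegrGU$disin  (last char: 'n')
Last column: UrG$tesdigin
Original string S is at sorted index 3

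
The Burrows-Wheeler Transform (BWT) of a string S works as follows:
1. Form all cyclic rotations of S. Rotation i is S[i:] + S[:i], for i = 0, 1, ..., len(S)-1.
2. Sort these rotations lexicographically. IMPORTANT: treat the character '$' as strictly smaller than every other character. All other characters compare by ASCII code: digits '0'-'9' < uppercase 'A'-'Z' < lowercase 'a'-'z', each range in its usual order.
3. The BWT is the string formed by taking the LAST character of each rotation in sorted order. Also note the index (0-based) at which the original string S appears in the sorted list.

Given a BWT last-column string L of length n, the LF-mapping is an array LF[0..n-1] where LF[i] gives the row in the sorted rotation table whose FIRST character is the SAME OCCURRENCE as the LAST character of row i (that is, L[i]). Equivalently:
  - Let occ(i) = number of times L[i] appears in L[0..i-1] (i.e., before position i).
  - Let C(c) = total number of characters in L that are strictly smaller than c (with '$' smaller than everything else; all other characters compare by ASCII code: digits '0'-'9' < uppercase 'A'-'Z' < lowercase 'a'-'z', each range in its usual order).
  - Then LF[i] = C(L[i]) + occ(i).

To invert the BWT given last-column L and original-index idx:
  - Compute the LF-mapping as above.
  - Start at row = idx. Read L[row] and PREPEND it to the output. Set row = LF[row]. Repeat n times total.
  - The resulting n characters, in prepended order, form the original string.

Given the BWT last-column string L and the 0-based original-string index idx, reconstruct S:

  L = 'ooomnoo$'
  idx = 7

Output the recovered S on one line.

Answer: ooonomo$

Derivation:
LF mapping: 3 4 5 1 2 6 7 0
Walk LF starting at row 7, prepending L[row]:
  step 1: row=7, L[7]='$', prepend. Next row=LF[7]=0
  step 2: row=0, L[0]='o', prepend. Next row=LF[0]=3
  step 3: row=3, L[3]='m', prepend. Next row=LF[3]=1
  step 4: row=1, L[1]='o', prepend. Next row=LF[1]=4
  step 5: row=4, L[4]='n', prepend. Next row=LF[4]=2
  step 6: row=2, L[2]='o', prepend. Next row=LF[2]=5
  step 7: row=5, L[5]='o', prepend. Next row=LF[5]=6
  step 8: row=6, L[6]='o', prepend. Next row=LF[6]=7
Reversed output: ooonomo$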